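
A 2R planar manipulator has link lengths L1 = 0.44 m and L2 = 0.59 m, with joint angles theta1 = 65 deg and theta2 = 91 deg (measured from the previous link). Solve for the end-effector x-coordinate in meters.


x = L1*cos(th1) + L2*cos(th1+th2) = 0.44*cos(65 deg) + 0.59*cos(156 deg) = -0.3530

-0.3530 m


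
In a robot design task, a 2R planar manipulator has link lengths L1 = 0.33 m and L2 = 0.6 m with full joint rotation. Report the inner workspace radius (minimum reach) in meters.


r_min = |L1 - L2| = |0.33 - 0.6| = 0.2700

0.2700 m


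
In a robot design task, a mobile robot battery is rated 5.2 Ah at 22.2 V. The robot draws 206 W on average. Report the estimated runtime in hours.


E = 5.2*22.2 = 115.4400 Wh
t = E/P = 115.4400/206 = 0.5604

0.5604 hours


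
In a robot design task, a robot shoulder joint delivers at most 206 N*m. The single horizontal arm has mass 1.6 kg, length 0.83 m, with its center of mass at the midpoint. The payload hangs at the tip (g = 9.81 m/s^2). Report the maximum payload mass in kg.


tau_arm = m_arm*g*(L/2) = 1.6*9.81*0.83/2 = 6.5138 N*m
tau_payload = tau_max - tau_arm = 206 - 6.5138 = 199.4862
m_payload = tau_payload / (g*L) = 199.4862 / (9.81*0.83) = 24.5000

24.5000 kg


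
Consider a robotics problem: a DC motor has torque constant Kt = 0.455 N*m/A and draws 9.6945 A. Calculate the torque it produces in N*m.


tau = Kt * I = 0.455*9.6945 = 4.4110

4.4110 N*m


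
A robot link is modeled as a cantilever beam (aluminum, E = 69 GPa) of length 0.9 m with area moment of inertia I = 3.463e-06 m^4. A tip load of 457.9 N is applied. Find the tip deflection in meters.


delta = F*L^3/(3*E*I) = 457.9*0.9^3/(3*6.900e+10*3.463e-06)
      = 333.8091/716841 = 4.6567e-04

4.6567e-04 m


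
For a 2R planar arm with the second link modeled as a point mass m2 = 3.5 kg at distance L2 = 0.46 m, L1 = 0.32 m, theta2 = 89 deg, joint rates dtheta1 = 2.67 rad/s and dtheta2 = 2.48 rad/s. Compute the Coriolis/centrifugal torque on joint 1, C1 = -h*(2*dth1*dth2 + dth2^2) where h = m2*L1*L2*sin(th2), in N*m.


h = m2*L1*L2*sin(th2) = 3.5*0.32*0.46*sin(89 deg) = 0.515122
C1 = -h*(2*2.67*2.48 + 2.48^2) = -0.515122*19.3936 = -9.9901

-9.9901 N*m


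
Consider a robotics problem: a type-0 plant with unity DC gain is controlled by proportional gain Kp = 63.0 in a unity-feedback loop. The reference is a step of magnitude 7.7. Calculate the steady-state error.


e_ss = R/(1 + Kp) = 7.7/(1 + 63.0) = 7.7/64.0000 = 0.1203

0.1203


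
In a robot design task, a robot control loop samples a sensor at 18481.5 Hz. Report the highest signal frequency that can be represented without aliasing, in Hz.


f_max = f_s/2 = 18481.5/2 = 9240.7500

9240.7500 Hz


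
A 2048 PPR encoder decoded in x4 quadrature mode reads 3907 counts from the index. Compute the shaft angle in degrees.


angle = counts * 360 / (PPR*4) = 3907 * 360 / 8192 = 171.6943

171.6943 degrees


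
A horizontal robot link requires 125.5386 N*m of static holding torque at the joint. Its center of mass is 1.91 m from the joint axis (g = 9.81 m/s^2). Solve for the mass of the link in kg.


m = tau / (g*L) = 125.5386 / (9.81 * 1.91) = 6.7000

6.7000 kg


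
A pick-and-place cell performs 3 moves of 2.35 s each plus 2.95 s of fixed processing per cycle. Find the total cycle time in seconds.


T = 3*2.35 + 2.95 = 10.0000

10.0000 s


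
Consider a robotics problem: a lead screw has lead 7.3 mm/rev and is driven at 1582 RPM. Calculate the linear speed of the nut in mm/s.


v = lead * (RPM/60) = 7.3*1582/60 = 192.4767

192.4767 mm/s


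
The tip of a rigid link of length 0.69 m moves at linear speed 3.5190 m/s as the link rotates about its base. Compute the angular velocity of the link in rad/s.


omega = v / L = 3.5190 / 0.69 = 5.1000

5.1000 rad/s


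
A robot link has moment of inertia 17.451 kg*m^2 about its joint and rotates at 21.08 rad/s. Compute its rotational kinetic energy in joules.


KE = (1/2)*I*omega^2 = 0.5*17.451*21.08^2 = 3877.3190

3877.3190 J


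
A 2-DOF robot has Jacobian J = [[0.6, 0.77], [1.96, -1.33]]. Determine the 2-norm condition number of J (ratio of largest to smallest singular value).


JJ^T eigenvalues: trace(JJ^T) = 6.5634, det(JJ^T) = det(J)^2 = 5.32317184
s_max^2 = (6.5634 + sqrt(21.78553220))/2 = 5.61544871
s_min^2 = (6.5634 - sqrt(21.78553220))/2 = 0.94795129
kappa = s_max/s_min = sqrt(5.61544871/0.94795129) = 2.4339

2.4339


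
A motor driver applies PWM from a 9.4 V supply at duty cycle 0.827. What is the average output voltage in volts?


V_avg = V_supply * D = 9.4*0.827 = 7.7738

7.7738 V


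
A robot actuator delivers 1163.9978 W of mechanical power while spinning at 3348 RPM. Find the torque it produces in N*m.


omega = 3348 * 2*pi/60 = 350.601740 rad/s
tau = P / omega = 1163.9978 / 350.601740 = 3.3200

3.3200 N*m


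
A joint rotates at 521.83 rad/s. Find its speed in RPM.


RPM = 521.83 * 60/(2*pi) = 4983.1094

4983.1094 RPM


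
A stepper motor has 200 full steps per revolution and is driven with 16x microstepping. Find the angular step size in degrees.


step = 360/(200*16) = 360/3200 = 0.1125

0.1125 degrees


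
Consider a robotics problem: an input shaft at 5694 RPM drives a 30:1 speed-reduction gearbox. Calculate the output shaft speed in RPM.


omega_out = omega_in / N = 5694 / 30 = 189.8000

189.8000 RPM


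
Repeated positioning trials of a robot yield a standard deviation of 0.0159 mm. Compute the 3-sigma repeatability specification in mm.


repeatability = 3*sigma = 3*0.0159 = 0.0477

0.0477 mm


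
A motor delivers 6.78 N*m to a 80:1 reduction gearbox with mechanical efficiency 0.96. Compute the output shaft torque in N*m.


tau_out = tau_in * N * eta = 6.78 * 80 * 0.96 = 520.7040

520.7040 N*m


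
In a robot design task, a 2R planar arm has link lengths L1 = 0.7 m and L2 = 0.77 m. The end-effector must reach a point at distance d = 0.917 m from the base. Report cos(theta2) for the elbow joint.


cos(th2) = (d^2 - L1^2 - L2^2)/(2*L1*L2) = (0.917^2 - 0.7^2 - 0.77^2)/(2*0.7*0.77) = -0.2245

-0.2245


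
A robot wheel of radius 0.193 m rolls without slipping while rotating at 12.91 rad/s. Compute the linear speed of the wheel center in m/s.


v = omega * r = 12.91 * 0.193 = 2.4916

2.4916 m/s


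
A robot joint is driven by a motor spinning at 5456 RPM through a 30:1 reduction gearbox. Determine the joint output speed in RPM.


omega_joint = omega_motor / N = 5456 / 30 = 181.8667

181.8667 RPM


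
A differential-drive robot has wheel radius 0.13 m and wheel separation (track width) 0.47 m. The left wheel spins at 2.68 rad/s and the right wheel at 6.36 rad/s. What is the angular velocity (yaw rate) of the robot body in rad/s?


omega = r*(wR - wL)/L = 0.13*(6.36 - (2.68))/0.47 = 1.0179

1.0179 rad/s


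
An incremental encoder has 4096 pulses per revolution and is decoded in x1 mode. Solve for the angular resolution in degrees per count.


resolution = 360 / (PPR * 1) = 360 / 4096 = 0.0879

0.0879 degrees


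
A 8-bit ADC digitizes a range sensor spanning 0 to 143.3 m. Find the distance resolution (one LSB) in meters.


res = range / 2^n = 143.3/2^8 = 143.3/256 = 0.5598

0.5598 m


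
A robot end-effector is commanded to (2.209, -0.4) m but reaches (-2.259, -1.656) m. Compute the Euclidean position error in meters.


dx = -2.259 - (2.209) = -4.4680, dy = -1.656 - (-0.4) = -1.2560
err = sqrt(19.963024 + 1.577536) = 4.6412

4.6412 m


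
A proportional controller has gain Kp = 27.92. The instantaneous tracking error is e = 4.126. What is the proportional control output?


u_P = Kp * e = 27.92 * 4.126 = 115.1979

115.1979


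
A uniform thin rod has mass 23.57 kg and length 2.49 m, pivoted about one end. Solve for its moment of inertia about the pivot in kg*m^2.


I = (1/3)*m*L^2 = (1/3)*23.57*2.49^2 = 48.7121

48.7121 kg*m^2


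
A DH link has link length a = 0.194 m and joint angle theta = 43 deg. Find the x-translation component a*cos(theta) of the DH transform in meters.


a*cos(theta) = 0.194*cos(43 deg) = 0.1419

0.1419 m


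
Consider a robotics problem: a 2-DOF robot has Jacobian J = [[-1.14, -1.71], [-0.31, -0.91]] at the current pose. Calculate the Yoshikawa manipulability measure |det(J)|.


det(J) = -1.14*-0.91 - (-1.71)*(-0.31) = 0.5073
|det(J)| = 0.5073

0.5073


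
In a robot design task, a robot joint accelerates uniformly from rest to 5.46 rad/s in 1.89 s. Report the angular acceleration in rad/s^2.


alpha = delta_omega / t = 5.46 / 1.89 = 2.8889

2.8889 rad/s^2


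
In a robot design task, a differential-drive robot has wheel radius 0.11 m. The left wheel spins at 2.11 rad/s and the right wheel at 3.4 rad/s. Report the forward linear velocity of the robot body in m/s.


v = r*(wR + wL)/2 = 0.11*(3.4 + 2.11)/2 = 0.3030

0.3030 m/s


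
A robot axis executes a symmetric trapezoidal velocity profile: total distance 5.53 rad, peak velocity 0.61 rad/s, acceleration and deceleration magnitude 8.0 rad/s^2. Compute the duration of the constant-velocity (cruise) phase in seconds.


t_acc = v/a = 0.076250 s, d_acc = v^2/(2a) = 0.023256 rad each
d_cruise = 5.53 - 2*0.023256 = 5.483488 rad
t_cruise = d_cruise/v = 5.483488/0.61 = 8.9893

8.9893 s


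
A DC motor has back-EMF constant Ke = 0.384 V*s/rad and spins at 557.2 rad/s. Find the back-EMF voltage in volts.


V_emf = Ke * omega = 0.384*557.2 = 213.9648

213.9648 V


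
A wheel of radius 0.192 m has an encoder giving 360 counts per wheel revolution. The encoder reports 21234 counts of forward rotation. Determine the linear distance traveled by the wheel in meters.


revs = 21234/360 = 58.983333
d = revs * 2*pi*r = 58.983333 * 2*pi*0.192 = 71.1558

71.1558 m


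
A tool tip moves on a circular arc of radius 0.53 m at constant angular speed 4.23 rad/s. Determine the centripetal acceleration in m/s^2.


a_c = omega^2 * r = 4.23^2 * 0.53 = 9.4832

9.4832 m/s^2


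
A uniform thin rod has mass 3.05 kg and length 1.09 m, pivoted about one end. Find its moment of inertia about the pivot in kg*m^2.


I = (1/3)*m*L^2 = (1/3)*3.05*1.09^2 = 1.2079

1.2079 kg*m^2


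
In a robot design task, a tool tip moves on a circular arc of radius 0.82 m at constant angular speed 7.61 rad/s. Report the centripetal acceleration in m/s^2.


a_c = omega^2 * r = 7.61^2 * 0.82 = 47.4879

47.4879 m/s^2


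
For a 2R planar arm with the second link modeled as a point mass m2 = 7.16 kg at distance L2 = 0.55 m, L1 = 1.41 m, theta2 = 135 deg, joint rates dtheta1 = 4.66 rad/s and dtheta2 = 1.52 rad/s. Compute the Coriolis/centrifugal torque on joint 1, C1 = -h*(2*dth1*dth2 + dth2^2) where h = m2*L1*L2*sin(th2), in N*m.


h = m2*L1*L2*sin(th2) = 7.16*1.41*0.55*sin(135 deg) = 3.926267
C1 = -h*(2*4.66*1.52 + 1.52^2) = -3.926267*16.4768 = -64.6923

-64.6923 N*m


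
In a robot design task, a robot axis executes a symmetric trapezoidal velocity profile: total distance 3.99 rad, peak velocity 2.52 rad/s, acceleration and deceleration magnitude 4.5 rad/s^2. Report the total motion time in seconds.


t_acc = v/a = 2.52/4.5 = 0.560000 s
d_acc = v^2/(2a) = 0.705600 rad (each ramp)
d_cruise = 3.99 - 2*0.705600 = 2.578800 rad
t_cruise = 2.578800/2.52 = 1.023333 s
t_total = 2*0.560000 + 1.023333 = 2.1433

2.1433 s


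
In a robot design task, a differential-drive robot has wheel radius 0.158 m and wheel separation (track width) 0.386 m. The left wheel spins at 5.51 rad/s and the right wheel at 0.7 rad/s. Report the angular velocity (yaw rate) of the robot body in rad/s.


omega = r*(wR - wL)/L = 0.158*(0.7 - (5.51))/0.386 = -1.9689

-1.9689 rad/s


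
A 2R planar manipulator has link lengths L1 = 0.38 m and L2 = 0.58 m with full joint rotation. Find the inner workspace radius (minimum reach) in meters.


r_min = |L1 - L2| = |0.38 - 0.58| = 0.2000

0.2000 m


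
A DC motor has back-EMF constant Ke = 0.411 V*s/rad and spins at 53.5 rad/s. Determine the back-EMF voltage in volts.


V_emf = Ke * omega = 0.411*53.5 = 21.9885

21.9885 V


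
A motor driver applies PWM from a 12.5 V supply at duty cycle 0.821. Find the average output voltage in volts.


V_avg = V_supply * D = 12.5*0.821 = 10.2625

10.2625 V


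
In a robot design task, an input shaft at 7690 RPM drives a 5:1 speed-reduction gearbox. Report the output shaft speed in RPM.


omega_out = omega_in / N = 7690 / 5 = 1538.0000

1538.0000 RPM


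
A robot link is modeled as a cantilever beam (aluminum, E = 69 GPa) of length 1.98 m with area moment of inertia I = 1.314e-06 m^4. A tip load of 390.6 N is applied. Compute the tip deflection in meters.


delta = F*L^3/(3*E*I) = 390.6*1.98^3/(3*6.900e+10*1.314e-06)
      = 3031.9903152/271998 = 0.0111

0.0111 m


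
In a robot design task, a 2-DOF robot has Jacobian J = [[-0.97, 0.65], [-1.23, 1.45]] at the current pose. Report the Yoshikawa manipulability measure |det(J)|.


det(J) = -0.97*1.45 - (0.65)*(-1.23) = -0.6070
|det(J)| = 0.6070

0.6070


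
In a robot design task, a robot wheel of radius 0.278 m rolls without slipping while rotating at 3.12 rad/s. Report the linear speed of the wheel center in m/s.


v = omega * r = 3.12 * 0.278 = 0.8674

0.8674 m/s


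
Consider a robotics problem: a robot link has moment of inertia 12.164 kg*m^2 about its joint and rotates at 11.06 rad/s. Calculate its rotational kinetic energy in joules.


KE = (1/2)*I*omega^2 = 0.5*12.164*11.06^2 = 743.9721

743.9721 J


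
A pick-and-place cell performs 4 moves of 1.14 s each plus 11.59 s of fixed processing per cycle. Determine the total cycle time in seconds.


T = 4*1.14 + 11.59 = 16.1500

16.1500 s


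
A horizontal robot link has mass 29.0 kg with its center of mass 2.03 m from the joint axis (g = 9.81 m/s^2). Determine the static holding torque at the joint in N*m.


tau = m*g*L = 29.0 * 9.81 * 2.03 = 577.5147

577.5147 N*m


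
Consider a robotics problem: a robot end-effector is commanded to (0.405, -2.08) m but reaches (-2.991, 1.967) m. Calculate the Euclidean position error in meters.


dx = -2.991 - (0.405) = -3.3960, dy = 1.967 - (-2.08) = 4.0470
err = sqrt(11.532816 + 16.378209) = 5.2831

5.2831 m


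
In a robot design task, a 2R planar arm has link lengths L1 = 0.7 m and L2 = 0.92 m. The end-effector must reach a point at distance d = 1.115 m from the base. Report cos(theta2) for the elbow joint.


cos(th2) = (d^2 - L1^2 - L2^2)/(2*L1*L2) = (1.115^2 - 0.7^2 - 0.92^2)/(2*0.7*0.92) = -0.0723

-0.0723


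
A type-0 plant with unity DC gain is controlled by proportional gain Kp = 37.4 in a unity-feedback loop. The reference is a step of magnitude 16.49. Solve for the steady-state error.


e_ss = R/(1 + Kp) = 16.49/(1 + 37.4) = 16.49/38.4000 = 0.4294

0.4294


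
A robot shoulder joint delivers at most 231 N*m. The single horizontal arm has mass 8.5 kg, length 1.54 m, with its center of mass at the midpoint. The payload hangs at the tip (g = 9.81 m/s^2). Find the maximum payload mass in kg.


tau_arm = m_arm*g*(L/2) = 8.5*9.81*1.54/2 = 64.2065 N*m
tau_payload = tau_max - tau_arm = 231 - 64.2065 = 166.7935
m_payload = tau_payload / (g*L) = 166.7935 / (9.81*1.54) = 11.0405

11.0405 kg


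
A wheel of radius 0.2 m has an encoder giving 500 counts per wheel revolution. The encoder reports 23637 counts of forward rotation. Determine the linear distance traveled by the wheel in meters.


revs = 23637/500 = 47.274000
d = revs * 2*pi*r = 47.274000 * 2*pi*0.2 = 59.4063

59.4063 m


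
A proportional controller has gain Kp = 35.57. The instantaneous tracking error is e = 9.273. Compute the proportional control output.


u_P = Kp * e = 35.57 * 9.273 = 329.8406

329.8406


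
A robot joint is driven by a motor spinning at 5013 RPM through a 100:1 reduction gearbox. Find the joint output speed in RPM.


omega_joint = omega_motor / N = 5013 / 100 = 50.1300

50.1300 RPM


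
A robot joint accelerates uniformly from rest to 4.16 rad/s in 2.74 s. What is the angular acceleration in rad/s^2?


alpha = delta_omega / t = 4.16 / 2.74 = 1.5182

1.5182 rad/s^2


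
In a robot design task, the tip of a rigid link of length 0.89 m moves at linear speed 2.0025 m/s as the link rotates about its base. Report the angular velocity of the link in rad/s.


omega = v / L = 2.0025 / 0.89 = 2.2500

2.2500 rad/s


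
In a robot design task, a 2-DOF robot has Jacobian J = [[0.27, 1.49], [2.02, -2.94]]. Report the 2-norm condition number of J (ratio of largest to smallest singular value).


JJ^T eigenvalues: trace(JJ^T) = 15.0170, det(JJ^T) = det(J)^2 = 14.46737296
s_max^2 = (15.0170 + sqrt(167.64079716))/2 = 13.98230872
s_min^2 = (15.0170 - sqrt(167.64079716))/2 = 1.03469128
kappa = s_max/s_min = sqrt(13.98230872/1.03469128) = 3.6761

3.6761


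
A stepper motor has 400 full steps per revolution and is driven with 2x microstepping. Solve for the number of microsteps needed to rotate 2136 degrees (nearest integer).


step_size = 360/(400*2) = 360/800 = 0.450000 deg
n = 2136/(360/800) = 2136*800/360 = 4746.6667 -> 4747

4747 steps


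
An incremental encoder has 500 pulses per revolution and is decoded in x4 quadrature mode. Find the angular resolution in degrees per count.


resolution = 360 / (PPR * 4) = 360 / 2000 = 0.1800

0.1800 degrees


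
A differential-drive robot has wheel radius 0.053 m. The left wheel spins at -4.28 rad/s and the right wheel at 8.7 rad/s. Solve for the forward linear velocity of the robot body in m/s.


v = r*(wR + wL)/2 = 0.053*(8.7 + -4.28)/2 = 0.1171

0.1171 m/s


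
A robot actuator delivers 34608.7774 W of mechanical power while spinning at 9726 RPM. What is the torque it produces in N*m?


omega = 9726 * 2*pi/60 = 1018.504338 rad/s
tau = P / omega = 34608.7774 / 1018.504338 = 33.9800

33.9800 N*m


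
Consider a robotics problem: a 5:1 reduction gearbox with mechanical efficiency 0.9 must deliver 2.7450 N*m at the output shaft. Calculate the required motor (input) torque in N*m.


tau_in = tau_out / (N * eta) = 2.7450 / (5 * 0.9) = 0.6100

0.6100 N*m


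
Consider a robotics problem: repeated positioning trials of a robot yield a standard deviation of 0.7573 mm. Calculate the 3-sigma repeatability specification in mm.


repeatability = 3*sigma = 3*0.7573 = 2.2719

2.2719 mm


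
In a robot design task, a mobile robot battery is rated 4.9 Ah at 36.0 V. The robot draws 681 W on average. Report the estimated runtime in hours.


E = 4.9*36.0 = 176.4000 Wh
t = E/P = 176.4000/681 = 0.2590

0.2590 hours


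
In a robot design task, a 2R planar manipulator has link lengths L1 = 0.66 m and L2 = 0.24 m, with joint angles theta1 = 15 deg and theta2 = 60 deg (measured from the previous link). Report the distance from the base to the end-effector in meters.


x = L1*cos(th1) + L2*cos(th1+th2) = 0.699628
y = L1*sin(th1) + L2*sin(th1+th2) = 0.402643
d = sqrt(x^2 + y^2) = sqrt(0.489479 + 0.162121) = 0.8072

0.8072 m


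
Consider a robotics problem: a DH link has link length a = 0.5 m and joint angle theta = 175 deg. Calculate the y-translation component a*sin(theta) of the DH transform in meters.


a*sin(theta) = 0.5*sin(175 deg) = 0.0436

0.0436 m


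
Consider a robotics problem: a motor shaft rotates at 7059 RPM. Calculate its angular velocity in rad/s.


omega = 7059 * 2*pi/60 = 739.2168

739.2168 rad/s


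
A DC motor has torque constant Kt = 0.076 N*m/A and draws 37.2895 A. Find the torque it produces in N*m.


tau = Kt * I = 0.076*37.2895 = 2.8340

2.8340 N*m


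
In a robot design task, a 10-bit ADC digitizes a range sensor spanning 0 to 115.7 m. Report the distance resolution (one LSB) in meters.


res = range / 2^n = 115.7/2^10 = 115.7/1024 = 0.1130

0.1130 m


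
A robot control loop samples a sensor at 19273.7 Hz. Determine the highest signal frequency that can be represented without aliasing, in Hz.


f_max = f_s/2 = 19273.7/2 = 9636.8500

9636.8500 Hz


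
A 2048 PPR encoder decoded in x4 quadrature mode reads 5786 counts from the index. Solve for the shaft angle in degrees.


angle = counts * 360 / (PPR*4) = 5786 * 360 / 8192 = 254.2676

254.2676 degrees


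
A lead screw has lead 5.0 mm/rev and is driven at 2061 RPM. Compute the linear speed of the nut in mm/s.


v = lead * (RPM/60) = 5.0*2061/60 = 171.7500

171.7500 mm/s


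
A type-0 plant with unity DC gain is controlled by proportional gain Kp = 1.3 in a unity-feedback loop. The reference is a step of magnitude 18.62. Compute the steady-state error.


e_ss = R/(1 + Kp) = 18.62/(1 + 1.3) = 18.62/2.3000 = 8.0957

8.0957


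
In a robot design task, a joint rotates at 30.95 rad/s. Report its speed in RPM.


RPM = 30.95 * 60/(2*pi) = 295.5507

295.5507 RPM


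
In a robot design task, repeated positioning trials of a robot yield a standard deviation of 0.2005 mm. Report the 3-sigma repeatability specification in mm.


repeatability = 3*sigma = 3*0.2005 = 0.6015

0.6015 mm


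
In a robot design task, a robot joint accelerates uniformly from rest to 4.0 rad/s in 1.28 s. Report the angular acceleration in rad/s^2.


alpha = delta_omega / t = 4.0 / 1.28 = 3.1250

3.1250 rad/s^2


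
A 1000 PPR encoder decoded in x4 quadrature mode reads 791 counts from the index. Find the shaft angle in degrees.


angle = counts * 360 / (PPR*4) = 791 * 360 / 4000 = 71.1900

71.1900 degrees


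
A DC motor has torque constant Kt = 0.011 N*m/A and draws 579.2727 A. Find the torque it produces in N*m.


tau = Kt * I = 0.011*579.2727 = 6.3720

6.3720 N*m


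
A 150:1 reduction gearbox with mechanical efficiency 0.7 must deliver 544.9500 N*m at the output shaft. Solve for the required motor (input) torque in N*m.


tau_in = tau_out / (N * eta) = 544.9500 / (150 * 0.7) = 5.1900

5.1900 N*m


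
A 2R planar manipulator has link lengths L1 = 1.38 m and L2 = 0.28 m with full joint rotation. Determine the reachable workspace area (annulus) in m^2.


r_max = L1 + L2 = 1.6600, r_min = |L1 - L2| = 1.1000
A = pi*(r_max^2 - r_min^2) = pi*(2.7556 - 1.2100) = 4.8556

4.8556 m^2


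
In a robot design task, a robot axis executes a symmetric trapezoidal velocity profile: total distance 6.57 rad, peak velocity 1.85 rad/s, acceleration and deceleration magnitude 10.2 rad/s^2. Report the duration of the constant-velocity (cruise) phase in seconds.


t_acc = v/a = 0.181373 s, d_acc = v^2/(2a) = 0.167770 rad each
d_cruise = 6.57 - 2*0.167770 = 6.234460 rad
t_cruise = d_cruise/v = 6.234460/1.85 = 3.3700

3.3700 s


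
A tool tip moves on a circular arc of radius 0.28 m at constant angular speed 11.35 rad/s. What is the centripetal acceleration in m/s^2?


a_c = omega^2 * r = 11.35^2 * 0.28 = 36.0703

36.0703 m/s^2


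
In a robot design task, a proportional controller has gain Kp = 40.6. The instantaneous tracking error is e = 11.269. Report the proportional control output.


u_P = Kp * e = 40.6 * 11.269 = 457.5214

457.5214


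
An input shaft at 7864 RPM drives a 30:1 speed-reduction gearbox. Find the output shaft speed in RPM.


omega_out = omega_in / N = 7864 / 30 = 262.1333

262.1333 RPM


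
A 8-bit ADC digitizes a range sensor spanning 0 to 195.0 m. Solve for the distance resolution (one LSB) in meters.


res = range / 2^n = 195.0/2^8 = 195.0/256 = 0.7617

0.7617 m


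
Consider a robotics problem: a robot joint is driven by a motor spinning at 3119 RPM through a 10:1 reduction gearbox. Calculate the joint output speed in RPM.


omega_joint = omega_motor / N = 3119 / 10 = 311.9000

311.9000 RPM


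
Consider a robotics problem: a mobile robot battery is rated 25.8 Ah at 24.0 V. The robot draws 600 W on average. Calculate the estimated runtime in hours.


E = 25.8*24.0 = 619.2000 Wh
t = E/P = 619.2000/600 = 1.0320

1.0320 hours


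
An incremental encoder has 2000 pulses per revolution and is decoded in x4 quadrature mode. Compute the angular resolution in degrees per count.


resolution = 360 / (PPR * 4) = 360 / 8000 = 0.0450

0.0450 degrees


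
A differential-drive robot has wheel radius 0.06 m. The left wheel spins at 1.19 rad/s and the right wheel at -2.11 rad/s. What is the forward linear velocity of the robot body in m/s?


v = r*(wR + wL)/2 = 0.06*(-2.11 + 1.19)/2 = -0.0276

-0.0276 m/s


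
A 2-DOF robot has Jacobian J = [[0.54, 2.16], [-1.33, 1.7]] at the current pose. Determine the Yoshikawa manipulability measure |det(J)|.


det(J) = 0.54*1.7 - (2.16)*(-1.33) = 3.7908
|det(J)| = 3.7908

3.7908


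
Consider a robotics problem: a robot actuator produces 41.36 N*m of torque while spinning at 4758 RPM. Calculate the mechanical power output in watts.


omega = 4758 * 2*pi/60 = 498.256595 rad/s
P = tau * omega = 41.36 * 498.256595 = 20607.8928

20607.8928 W


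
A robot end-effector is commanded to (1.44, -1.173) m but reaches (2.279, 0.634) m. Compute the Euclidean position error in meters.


dx = 2.279 - (1.44) = 0.8390, dy = 0.634 - (-1.173) = 1.8070
err = sqrt(0.703921 + 3.265249) = 1.9923

1.9923 m


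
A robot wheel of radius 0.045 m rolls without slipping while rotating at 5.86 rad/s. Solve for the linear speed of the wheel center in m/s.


v = omega * r = 5.86 * 0.045 = 0.2637

0.2637 m/s


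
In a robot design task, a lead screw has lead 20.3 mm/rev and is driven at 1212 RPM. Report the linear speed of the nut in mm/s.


v = lead * (RPM/60) = 20.3*1212/60 = 410.0600

410.0600 mm/s


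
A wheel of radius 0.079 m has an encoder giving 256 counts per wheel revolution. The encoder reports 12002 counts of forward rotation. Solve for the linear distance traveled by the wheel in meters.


revs = 12002/256 = 46.882812
d = revs * 2*pi*r = 46.882812 * 2*pi*0.079 = 23.2713

23.2713 m


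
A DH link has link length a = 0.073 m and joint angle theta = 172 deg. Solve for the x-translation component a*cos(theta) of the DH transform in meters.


a*cos(theta) = 0.073*cos(172 deg) = -0.0723

-0.0723 m


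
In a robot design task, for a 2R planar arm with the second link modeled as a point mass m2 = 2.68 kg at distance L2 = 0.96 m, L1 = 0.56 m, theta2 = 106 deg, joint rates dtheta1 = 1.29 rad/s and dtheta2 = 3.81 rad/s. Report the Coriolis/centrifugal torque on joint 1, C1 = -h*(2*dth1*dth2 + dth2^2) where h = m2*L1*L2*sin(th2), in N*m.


h = m2*L1*L2*sin(th2) = 2.68*0.56*0.96*sin(106 deg) = 1.384955
C1 = -h*(2*1.29*3.81 + 3.81^2) = -1.384955*24.3459 = -33.7180

-33.7180 N*m


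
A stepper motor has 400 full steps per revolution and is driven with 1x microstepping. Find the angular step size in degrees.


step = 360/(400*1) = 360/400 = 0.9000

0.9000 degrees


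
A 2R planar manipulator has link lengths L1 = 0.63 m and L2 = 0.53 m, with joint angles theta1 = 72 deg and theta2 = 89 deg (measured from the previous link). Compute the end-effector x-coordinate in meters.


x = L1*cos(th1) + L2*cos(th1+th2) = 0.63*cos(72 deg) + 0.53*cos(161 deg) = -0.3064

-0.3064 m


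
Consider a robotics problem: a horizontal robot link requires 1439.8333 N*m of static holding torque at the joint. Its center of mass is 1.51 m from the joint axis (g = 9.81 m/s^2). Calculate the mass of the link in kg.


m = tau / (g*L) = 1439.8333 / (9.81 * 1.51) = 97.2000

97.2000 kg


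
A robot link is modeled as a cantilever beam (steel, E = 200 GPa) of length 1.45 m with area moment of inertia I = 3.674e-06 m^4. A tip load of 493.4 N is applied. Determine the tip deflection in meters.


delta = F*L^3/(3*E*I) = 493.4*1.45^3/(3*2.000e+11*3.674e-06)
      = 1504.191575/2204400 = 6.8236e-04

6.8236e-04 m


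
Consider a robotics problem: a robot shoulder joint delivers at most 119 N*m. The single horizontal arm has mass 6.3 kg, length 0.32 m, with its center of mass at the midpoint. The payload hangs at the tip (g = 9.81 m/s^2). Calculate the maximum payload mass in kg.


tau_arm = m_arm*g*(L/2) = 6.3*9.81*0.32/2 = 9.8885 N*m
tau_payload = tau_max - tau_arm = 119 - 9.8885 = 109.1115
m_payload = tau_payload / (g*L) = 109.1115 / (9.81*0.32) = 34.7577

34.7577 kg


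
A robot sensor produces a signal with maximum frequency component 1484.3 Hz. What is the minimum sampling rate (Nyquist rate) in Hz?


f_s,min = 2*f_max = 2*1484.3 = 2968.6000

2968.6000 Hz


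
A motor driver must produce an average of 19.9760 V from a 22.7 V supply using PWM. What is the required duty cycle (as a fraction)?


D = V_avg/V_supply = 19.9760/22.7 = 0.8800

0.8800


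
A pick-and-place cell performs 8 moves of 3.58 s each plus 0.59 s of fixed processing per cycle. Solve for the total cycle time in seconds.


T = 8*3.58 + 0.59 = 29.2300

29.2300 s


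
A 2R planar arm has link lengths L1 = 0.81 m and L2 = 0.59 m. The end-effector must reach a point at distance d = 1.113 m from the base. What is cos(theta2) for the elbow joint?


cos(th2) = (d^2 - L1^2 - L2^2)/(2*L1*L2) = (1.113^2 - 0.81^2 - 0.59^2)/(2*0.81*0.59) = 0.2454

0.2454


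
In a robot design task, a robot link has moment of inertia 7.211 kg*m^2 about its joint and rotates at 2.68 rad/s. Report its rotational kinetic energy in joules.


KE = (1/2)*I*omega^2 = 0.5*7.211*2.68^2 = 25.8961

25.8961 J


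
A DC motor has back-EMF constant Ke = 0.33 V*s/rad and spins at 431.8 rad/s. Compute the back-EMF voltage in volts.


V_emf = Ke * omega = 0.33*431.8 = 142.4940

142.4940 V


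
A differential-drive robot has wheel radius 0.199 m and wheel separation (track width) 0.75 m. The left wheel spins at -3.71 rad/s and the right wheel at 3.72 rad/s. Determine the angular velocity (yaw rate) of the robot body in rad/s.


omega = r*(wR - wL)/L = 0.199*(3.72 - (-3.71))/0.75 = 1.9714

1.9714 rad/s


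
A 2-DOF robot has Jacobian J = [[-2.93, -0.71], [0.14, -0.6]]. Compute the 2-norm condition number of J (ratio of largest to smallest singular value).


JJ^T eigenvalues: trace(JJ^T) = 9.4686, det(JJ^T) = det(J)^2 = 3.44993476
s_max^2 = (9.4686 + sqrt(75.85464692))/2 = 9.08902866
s_min^2 = (9.4686 - sqrt(75.85464692))/2 = 0.37957134
kappa = s_max/s_min = sqrt(9.08902866/0.37957134) = 4.8934

4.8934


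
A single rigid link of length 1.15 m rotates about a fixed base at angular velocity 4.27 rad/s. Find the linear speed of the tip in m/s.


v = L*omega = 1.15 * 4.27 = 4.9105

4.9105 m/s


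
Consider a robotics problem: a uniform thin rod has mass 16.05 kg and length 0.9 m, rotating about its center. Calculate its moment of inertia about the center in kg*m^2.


I = (1/12)*m*L^2 = (1/12)*16.05*0.9^2 = 1.0834

1.0834 kg*m^2


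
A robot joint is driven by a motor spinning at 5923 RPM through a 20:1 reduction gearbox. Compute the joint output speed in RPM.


omega_joint = omega_motor / N = 5923 / 20 = 296.1500

296.1500 RPM


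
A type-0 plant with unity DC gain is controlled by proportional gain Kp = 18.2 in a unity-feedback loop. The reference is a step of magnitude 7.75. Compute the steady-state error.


e_ss = R/(1 + Kp) = 7.75/(1 + 18.2) = 7.75/19.2000 = 0.4036

0.4036


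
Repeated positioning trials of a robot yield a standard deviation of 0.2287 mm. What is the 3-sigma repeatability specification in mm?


repeatability = 3*sigma = 3*0.2287 = 0.6861

0.6861 mm


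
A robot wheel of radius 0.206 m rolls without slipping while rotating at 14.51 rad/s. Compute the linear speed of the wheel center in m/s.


v = omega * r = 14.51 * 0.206 = 2.9891

2.9891 m/s


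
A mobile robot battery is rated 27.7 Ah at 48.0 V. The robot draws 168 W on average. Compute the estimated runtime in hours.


E = 27.7*48.0 = 1329.6000 Wh
t = E/P = 1329.6000/168 = 7.9143

7.9143 hours


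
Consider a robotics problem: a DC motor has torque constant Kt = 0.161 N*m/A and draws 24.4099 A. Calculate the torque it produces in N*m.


tau = Kt * I = 0.161*24.4099 = 3.9300

3.9300 N*m


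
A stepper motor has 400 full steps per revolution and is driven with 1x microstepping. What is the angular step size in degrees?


step = 360/(400*1) = 360/400 = 0.9000

0.9000 degrees


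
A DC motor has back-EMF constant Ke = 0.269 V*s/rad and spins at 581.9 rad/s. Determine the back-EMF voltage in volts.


V_emf = Ke * omega = 0.269*581.9 = 156.5311

156.5311 V


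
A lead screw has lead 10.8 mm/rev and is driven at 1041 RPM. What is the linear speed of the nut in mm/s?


v = lead * (RPM/60) = 10.8*1041/60 = 187.3800

187.3800 mm/s


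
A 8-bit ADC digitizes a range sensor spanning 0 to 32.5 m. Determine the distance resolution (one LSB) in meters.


res = range / 2^n = 32.5/2^8 = 32.5/256 = 0.1270

0.1270 m


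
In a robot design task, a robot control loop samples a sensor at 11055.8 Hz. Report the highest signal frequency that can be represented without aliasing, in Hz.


f_max = f_s/2 = 11055.8/2 = 5527.9000

5527.9000 Hz


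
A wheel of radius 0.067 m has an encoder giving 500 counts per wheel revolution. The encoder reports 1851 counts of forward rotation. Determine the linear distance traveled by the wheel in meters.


revs = 1851/500 = 3.702000
d = revs * 2*pi*r = 3.702000 * 2*pi*0.067 = 1.5584

1.5584 m


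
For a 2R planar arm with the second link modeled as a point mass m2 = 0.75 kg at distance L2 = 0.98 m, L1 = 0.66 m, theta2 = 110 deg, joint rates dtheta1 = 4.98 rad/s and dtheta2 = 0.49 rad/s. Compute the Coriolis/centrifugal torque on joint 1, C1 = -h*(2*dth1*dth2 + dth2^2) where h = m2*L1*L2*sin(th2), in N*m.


h = m2*L1*L2*sin(th2) = 0.75*0.66*0.98*sin(110 deg) = 0.455845
C1 = -h*(2*4.98*0.49 + 0.49^2) = -0.455845*5.1205 = -2.3342

-2.3342 N*m


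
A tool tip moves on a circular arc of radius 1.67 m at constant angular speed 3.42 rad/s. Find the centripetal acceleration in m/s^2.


a_c = omega^2 * r = 3.42^2 * 1.67 = 19.5330

19.5330 m/s^2


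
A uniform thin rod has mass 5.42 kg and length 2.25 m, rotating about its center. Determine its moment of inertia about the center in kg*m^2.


I = (1/12)*m*L^2 = (1/12)*5.42*2.25^2 = 2.2866

2.2866 kg*m^2


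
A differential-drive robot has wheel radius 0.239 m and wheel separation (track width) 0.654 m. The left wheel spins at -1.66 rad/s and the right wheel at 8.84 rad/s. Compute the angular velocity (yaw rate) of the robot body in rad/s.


omega = r*(wR - wL)/L = 0.239*(8.84 - (-1.66))/0.654 = 3.8372

3.8372 rad/s


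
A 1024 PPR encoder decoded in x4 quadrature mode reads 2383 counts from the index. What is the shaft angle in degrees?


angle = counts * 360 / (PPR*4) = 2383 * 360 / 4096 = 209.4434

209.4434 degrees


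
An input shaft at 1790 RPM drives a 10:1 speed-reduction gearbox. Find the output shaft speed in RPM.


omega_out = omega_in / N = 1790 / 10 = 179.0000

179.0000 RPM


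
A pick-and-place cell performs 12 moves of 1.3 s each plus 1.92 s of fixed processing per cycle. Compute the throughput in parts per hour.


T_cycle = 12*1.3 + 1.92 = 17.5200 s
rate = 3600/T = 205.4795

205.4795 parts/hour


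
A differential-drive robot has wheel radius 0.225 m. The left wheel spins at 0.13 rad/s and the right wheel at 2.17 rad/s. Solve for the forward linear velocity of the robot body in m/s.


v = r*(wR + wL)/2 = 0.225*(2.17 + 0.13)/2 = 0.2587

0.2587 m/s


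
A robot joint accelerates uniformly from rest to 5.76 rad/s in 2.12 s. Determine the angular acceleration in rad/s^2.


alpha = delta_omega / t = 5.76 / 2.12 = 2.7170

2.7170 rad/s^2


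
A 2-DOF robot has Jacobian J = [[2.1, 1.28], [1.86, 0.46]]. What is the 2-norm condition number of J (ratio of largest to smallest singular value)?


JJ^T eigenvalues: trace(JJ^T) = 9.7196, det(JJ^T) = det(J)^2 = 2.00165904
s_max^2 = (9.7196 + sqrt(86.46398800))/2 = 9.50910070
s_min^2 = (9.7196 - sqrt(86.46398800))/2 = 0.21049930
kappa = s_max/s_min = sqrt(9.50910070/0.21049930) = 6.7212

6.7212


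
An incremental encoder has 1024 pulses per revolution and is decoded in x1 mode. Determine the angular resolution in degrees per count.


resolution = 360 / (PPR * 1) = 360 / 1024 = 0.3516

0.3516 degrees


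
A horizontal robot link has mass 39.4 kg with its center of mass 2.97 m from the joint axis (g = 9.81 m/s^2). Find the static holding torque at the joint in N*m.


tau = m*g*L = 39.4 * 9.81 * 2.97 = 1147.9466

1147.9466 N*m


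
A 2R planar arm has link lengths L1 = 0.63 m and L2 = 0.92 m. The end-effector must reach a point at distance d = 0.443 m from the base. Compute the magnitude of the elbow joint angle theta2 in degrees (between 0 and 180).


cos(th2) = (d^2 - L1^2 - L2^2)/(2*L1*L2) = (0.443^2 - 0.63^2 - 0.92^2)/(2*0.63*0.92) = -0.90325311
th2 = acos(-0.90325311) = 154.5890 deg

154.5890 degrees


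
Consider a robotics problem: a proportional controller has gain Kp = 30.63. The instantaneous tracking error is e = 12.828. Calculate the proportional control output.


u_P = Kp * e = 30.63 * 12.828 = 392.9216

392.9216


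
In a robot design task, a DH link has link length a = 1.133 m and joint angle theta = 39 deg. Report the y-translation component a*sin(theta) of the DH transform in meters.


a*sin(theta) = 1.133*sin(39 deg) = 0.7130

0.7130 m


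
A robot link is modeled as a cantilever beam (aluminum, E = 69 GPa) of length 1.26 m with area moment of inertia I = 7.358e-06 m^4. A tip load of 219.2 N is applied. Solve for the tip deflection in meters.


delta = F*L^3/(3*E*I) = 219.2*1.26^3/(3*6.900e+10*7.358e-06)
      = 438.4824192/1523106 = 2.8789e-04

2.8789e-04 m


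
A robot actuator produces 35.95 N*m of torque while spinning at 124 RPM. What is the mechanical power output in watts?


omega = 124 * 2*pi/60 = 12.985250 rad/s
P = tau * omega = 35.95 * 12.985250 = 466.8197

466.8197 W


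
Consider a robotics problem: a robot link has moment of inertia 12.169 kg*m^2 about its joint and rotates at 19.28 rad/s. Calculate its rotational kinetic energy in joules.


KE = (1/2)*I*omega^2 = 0.5*12.169*19.28^2 = 2261.7206

2261.7206 J


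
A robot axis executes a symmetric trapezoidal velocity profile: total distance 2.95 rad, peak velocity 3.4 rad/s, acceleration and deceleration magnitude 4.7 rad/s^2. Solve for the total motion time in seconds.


t_acc = v/a = 3.4/4.7 = 0.723404 s
d_acc = v^2/(2a) = 1.229787 rad (each ramp)
d_cruise = 2.95 - 2*1.229787 = 0.490426 rad
t_cruise = 0.490426/3.4 = 0.144243 s
t_total = 2*0.723404 + 0.144243 = 1.5911

1.5911 s


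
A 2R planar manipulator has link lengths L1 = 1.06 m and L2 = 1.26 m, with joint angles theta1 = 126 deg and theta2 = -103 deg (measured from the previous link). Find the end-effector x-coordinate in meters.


x = L1*cos(th1) + L2*cos(th1+th2) = 1.06*cos(126 deg) + 1.26*cos(23 deg) = 0.5368

0.5368 m


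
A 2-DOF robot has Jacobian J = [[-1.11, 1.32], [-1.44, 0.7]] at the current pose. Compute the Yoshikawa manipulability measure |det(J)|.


det(J) = -1.11*0.7 - (1.32)*(-1.44) = 1.1238
|det(J)| = 1.1238

1.1238


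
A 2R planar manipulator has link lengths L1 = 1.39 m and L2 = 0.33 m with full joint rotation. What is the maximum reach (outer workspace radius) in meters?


r_max = L1 + L2 = 1.39 + 0.33 = 1.7200

1.7200 m


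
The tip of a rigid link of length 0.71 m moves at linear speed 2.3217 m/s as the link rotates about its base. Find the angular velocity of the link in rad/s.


omega = v / L = 2.3217 / 0.71 = 3.2700

3.2700 rad/s


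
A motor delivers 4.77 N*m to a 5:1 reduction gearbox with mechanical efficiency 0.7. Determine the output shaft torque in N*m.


tau_out = tau_in * N * eta = 4.77 * 5 * 0.7 = 16.6950

16.6950 N*m


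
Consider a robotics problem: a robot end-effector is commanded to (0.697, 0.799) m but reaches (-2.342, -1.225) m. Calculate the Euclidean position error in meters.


dx = -2.342 - (0.697) = -3.0390, dy = -1.225 - (0.799) = -2.0240
err = sqrt(9.235521 + 4.096576) = 3.6513

3.6513 m
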